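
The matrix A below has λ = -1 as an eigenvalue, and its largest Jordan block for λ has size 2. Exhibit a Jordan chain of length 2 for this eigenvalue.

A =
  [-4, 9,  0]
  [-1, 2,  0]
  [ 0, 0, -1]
A Jordan chain for λ = -1 of length 2:
v_1 = (-3, -1, 0)ᵀ
v_2 = (1, 0, 0)ᵀ

Let N = A − (-1)·I. We want v_2 with N^2 v_2 = 0 but N^1 v_2 ≠ 0; then v_{j-1} := N · v_j for j = 2, …, 2.

Pick v_2 = (1, 0, 0)ᵀ.
Then v_1 = N · v_2 = (-3, -1, 0)ᵀ.

Sanity check: (A − (-1)·I) v_1 = (0, 0, 0)ᵀ = 0. ✓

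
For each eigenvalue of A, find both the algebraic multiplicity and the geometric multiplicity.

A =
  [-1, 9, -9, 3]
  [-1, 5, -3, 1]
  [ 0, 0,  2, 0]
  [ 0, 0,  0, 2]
λ = 2: alg = 4, geom = 3

Step 1 — factor the characteristic polynomial to read off the algebraic multiplicities:
  χ_A(x) = (x - 2)^4

Step 2 — compute geometric multiplicities via the rank-nullity identity g(λ) = n − rank(A − λI):
  rank(A − (2)·I) = 1, so dim ker(A − (2)·I) = n − 1 = 3

Summary:
  λ = 2: algebraic multiplicity = 4, geometric multiplicity = 3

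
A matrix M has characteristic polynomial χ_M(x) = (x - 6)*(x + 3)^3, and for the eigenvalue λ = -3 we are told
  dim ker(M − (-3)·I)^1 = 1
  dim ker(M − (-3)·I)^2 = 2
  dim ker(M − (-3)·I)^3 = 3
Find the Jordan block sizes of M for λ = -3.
Block sizes for λ = -3: [3]

From the dimensions of kernels of powers, the number of Jordan blocks of size at least j is d_j − d_{j−1} where d_j = dim ker(N^j) (with d_0 = 0). Computing the differences gives [1, 1, 1].
The number of blocks of size exactly k is (#blocks of size ≥ k) − (#blocks of size ≥ k + 1), so the partition is: 1 block(s) of size 3.
In nonincreasing order the block sizes are [3].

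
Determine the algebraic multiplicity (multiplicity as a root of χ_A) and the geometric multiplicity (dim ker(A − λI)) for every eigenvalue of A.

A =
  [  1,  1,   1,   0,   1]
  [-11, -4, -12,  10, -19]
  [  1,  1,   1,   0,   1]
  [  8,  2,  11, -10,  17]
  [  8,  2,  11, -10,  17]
λ = 0: alg = 4, geom = 2; λ = 5: alg = 1, geom = 1

Step 1 — factor the characteristic polynomial to read off the algebraic multiplicities:
  χ_A(x) = x^4*(x - 5)

Step 2 — compute geometric multiplicities via the rank-nullity identity g(λ) = n − rank(A − λI):
  rank(A − (0)·I) = 3, so dim ker(A − (0)·I) = n − 3 = 2
  rank(A − (5)·I) = 4, so dim ker(A − (5)·I) = n − 4 = 1

Summary:
  λ = 0: algebraic multiplicity = 4, geometric multiplicity = 2
  λ = 5: algebraic multiplicity = 1, geometric multiplicity = 1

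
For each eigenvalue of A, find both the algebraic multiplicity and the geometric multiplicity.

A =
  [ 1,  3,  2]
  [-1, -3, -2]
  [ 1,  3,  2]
λ = 0: alg = 3, geom = 2

Step 1 — factor the characteristic polynomial to read off the algebraic multiplicities:
  χ_A(x) = x^3

Step 2 — compute geometric multiplicities via the rank-nullity identity g(λ) = n − rank(A − λI):
  rank(A − (0)·I) = 1, so dim ker(A − (0)·I) = n − 1 = 2

Summary:
  λ = 0: algebraic multiplicity = 3, geometric multiplicity = 2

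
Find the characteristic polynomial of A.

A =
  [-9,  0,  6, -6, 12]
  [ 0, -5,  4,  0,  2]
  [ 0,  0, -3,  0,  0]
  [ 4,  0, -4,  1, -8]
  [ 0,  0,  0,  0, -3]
x^5 + 19*x^4 + 142*x^3 + 522*x^2 + 945*x + 675

Expanding det(x·I − A) (e.g. by cofactor expansion or by noting that A is similar to its Jordan form J, which has the same characteristic polynomial as A) gives
  χ_A(x) = x^5 + 19*x^4 + 142*x^3 + 522*x^2 + 945*x + 675
which factors as (x + 3)^3*(x + 5)^2. The eigenvalues (with algebraic multiplicities) are λ = -5 with multiplicity 2, λ = -3 with multiplicity 3.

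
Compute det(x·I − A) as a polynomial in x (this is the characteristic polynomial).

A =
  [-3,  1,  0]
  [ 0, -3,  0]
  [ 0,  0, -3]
x^3 + 9*x^2 + 27*x + 27

Expanding det(x·I − A) (e.g. by cofactor expansion or by noting that A is similar to its Jordan form J, which has the same characteristic polynomial as A) gives
  χ_A(x) = x^3 + 9*x^2 + 27*x + 27
which factors as (x + 3)^3. The eigenvalues (with algebraic multiplicities) are λ = -3 with multiplicity 3.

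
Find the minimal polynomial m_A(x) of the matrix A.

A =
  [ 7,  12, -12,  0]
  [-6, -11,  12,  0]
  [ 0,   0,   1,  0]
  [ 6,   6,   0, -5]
x^2 + 4*x - 5

The characteristic polynomial is χ_A(x) = (x - 1)^2*(x + 5)^2, so the eigenvalues are known. The minimal polynomial is
  m_A(x) = Π_λ (x − λ)^{k_λ}
where k_λ is the size of the *largest* Jordan block for λ (equivalently, the smallest k with (A − λI)^k v = 0 for every generalised eigenvector v of λ).

  λ = -5: largest Jordan block has size 1, contributing (x + 5)
  λ = 1: largest Jordan block has size 1, contributing (x − 1)

So m_A(x) = (x - 1)*(x + 5) = x^2 + 4*x - 5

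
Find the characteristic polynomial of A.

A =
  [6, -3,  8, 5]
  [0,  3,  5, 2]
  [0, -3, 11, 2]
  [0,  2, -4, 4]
x^4 - 24*x^3 + 216*x^2 - 864*x + 1296

Expanding det(x·I − A) (e.g. by cofactor expansion or by noting that A is similar to its Jordan form J, which has the same characteristic polynomial as A) gives
  χ_A(x) = x^4 - 24*x^3 + 216*x^2 - 864*x + 1296
which factors as (x - 6)^4. The eigenvalues (with algebraic multiplicities) are λ = 6 with multiplicity 4.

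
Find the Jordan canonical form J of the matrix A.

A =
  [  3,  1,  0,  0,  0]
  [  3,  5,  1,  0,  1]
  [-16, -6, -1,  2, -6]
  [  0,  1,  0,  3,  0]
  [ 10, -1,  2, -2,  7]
J_3(3) ⊕ J_1(3) ⊕ J_1(5)

The characteristic polynomial is
  det(x·I − A) = x^5 - 17*x^4 + 114*x^3 - 378*x^2 + 621*x - 405 = (x - 5)*(x - 3)^4

Eigenvalues and multiplicities (the geometric multiplicity of λ is n − rank(A − λI), which equals the number of Jordan blocks for λ):
  λ = 3: algebraic multiplicity = 4, geometric multiplicity = 2
  λ = 5: algebraic multiplicity = 1, geometric multiplicity = 1

Determining the block sizes for each eigenvalue:
  λ = 3: with am = 4 and gm = 2, the partition is not yet determined (e.g. several partitions of 4 into 2 parts exist). Let N = A − (3)·I. Computing rank(N^1) = 3, rank(N^2) = 2, rank(N^3) = 1; the number of blocks of size ≥ j is rank(N^{j−1}) − rank(N^j), giving [2, 1, 1]. So we have 1 block(s) of size 3, 1 block(s) of size 1 → block sizes [3, 1]
  λ = 5: one block (gm = 1), so the single block has size am = 1 → block sizes [1]

Assembling the blocks gives a Jordan form
J =
  [3, 1, 0, 0, 0]
  [0, 3, 1, 0, 0]
  [0, 0, 3, 0, 0]
  [0, 0, 0, 3, 0]
  [0, 0, 0, 0, 5]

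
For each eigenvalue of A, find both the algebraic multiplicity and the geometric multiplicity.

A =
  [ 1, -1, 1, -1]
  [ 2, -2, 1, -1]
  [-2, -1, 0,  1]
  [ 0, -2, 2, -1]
λ = -1: alg = 3, geom = 2; λ = 1: alg = 1, geom = 1

Step 1 — factor the characteristic polynomial to read off the algebraic multiplicities:
  χ_A(x) = (x - 1)*(x + 1)^3

Step 2 — compute geometric multiplicities via the rank-nullity identity g(λ) = n − rank(A − λI):
  rank(A − (-1)·I) = 2, so dim ker(A − (-1)·I) = n − 2 = 2
  rank(A − (1)·I) = 3, so dim ker(A − (1)·I) = n − 3 = 1

Summary:
  λ = -1: algebraic multiplicity = 3, geometric multiplicity = 2
  λ = 1: algebraic multiplicity = 1, geometric multiplicity = 1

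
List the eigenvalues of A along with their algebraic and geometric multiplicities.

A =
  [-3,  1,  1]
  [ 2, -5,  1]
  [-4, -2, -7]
λ = -5: alg = 3, geom = 1

Step 1 — factor the characteristic polynomial to read off the algebraic multiplicities:
  χ_A(x) = (x + 5)^3

Step 2 — compute geometric multiplicities via the rank-nullity identity g(λ) = n − rank(A − λI):
  rank(A − (-5)·I) = 2, so dim ker(A − (-5)·I) = n − 2 = 1

Summary:
  λ = -5: algebraic multiplicity = 3, geometric multiplicity = 1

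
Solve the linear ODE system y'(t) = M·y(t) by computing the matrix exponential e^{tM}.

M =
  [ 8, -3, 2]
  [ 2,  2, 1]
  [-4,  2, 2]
e^{tM} =
  [t^2*exp(4*t) + 4*t*exp(4*t) + exp(4*t), -t^2*exp(4*t) - 3*t*exp(4*t), t^2*exp(4*t)/2 + 2*t*exp(4*t)]
  [2*t*exp(4*t), -2*t*exp(4*t) + exp(4*t), t*exp(4*t)]
  [-2*t^2*exp(4*t) - 4*t*exp(4*t), 2*t^2*exp(4*t) + 2*t*exp(4*t), -t^2*exp(4*t) - 2*t*exp(4*t) + exp(4*t)]

Strategy: write M = P · J · P⁻¹ where J is a Jordan canonical form, so e^{tM} = P · e^{tJ} · P⁻¹, and e^{tJ} can be computed block-by-block.

M has Jordan form
J =
  [4, 1, 0]
  [0, 4, 1]
  [0, 0, 4]
(up to reordering of blocks).

Per-block formulas:
  For a 3×3 Jordan block J_3(4): exp(t · J_3(4)) = e^(4t)·(I + t·N + (t^2/2)·N^2), where N is the 3×3 nilpotent shift.

After assembling e^{tJ} and conjugating by P, we get:

e^{tM} =
  [t^2*exp(4*t) + 4*t*exp(4*t) + exp(4*t), -t^2*exp(4*t) - 3*t*exp(4*t), t^2*exp(4*t)/2 + 2*t*exp(4*t)]
  [2*t*exp(4*t), -2*t*exp(4*t) + exp(4*t), t*exp(4*t)]
  [-2*t^2*exp(4*t) - 4*t*exp(4*t), 2*t^2*exp(4*t) + 2*t*exp(4*t), -t^2*exp(4*t) - 2*t*exp(4*t) + exp(4*t)]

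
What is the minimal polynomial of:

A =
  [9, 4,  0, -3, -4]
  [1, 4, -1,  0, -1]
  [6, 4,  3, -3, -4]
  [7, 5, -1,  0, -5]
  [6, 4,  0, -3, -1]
x^3 - 9*x^2 + 27*x - 27

The characteristic polynomial is χ_A(x) = (x - 3)^5, so the eigenvalues are known. The minimal polynomial is
  m_A(x) = Π_λ (x − λ)^{k_λ}
where k_λ is the size of the *largest* Jordan block for λ (equivalently, the smallest k with (A − λI)^k v = 0 for every generalised eigenvector v of λ).

  λ = 3: largest Jordan block has size 3, contributing (x − 3)^3

So m_A(x) = (x - 3)^3 = x^3 - 9*x^2 + 27*x - 27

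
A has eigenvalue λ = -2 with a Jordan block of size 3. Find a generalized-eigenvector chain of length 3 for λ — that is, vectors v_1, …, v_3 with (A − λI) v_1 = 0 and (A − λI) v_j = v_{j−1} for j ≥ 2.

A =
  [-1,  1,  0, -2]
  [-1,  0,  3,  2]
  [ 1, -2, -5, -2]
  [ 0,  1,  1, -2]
A Jordan chain for λ = -2 of length 3:
v_1 = (1, -1, 1, 0)ᵀ
v_2 = (1, 2, -2, 1)ᵀ
v_3 = (0, 1, 0, 0)ᵀ

Let N = A − (-2)·I. We want v_3 with N^3 v_3 = 0 but N^2 v_3 ≠ 0; then v_{j-1} := N · v_j for j = 3, …, 2.

Pick v_3 = (0, 1, 0, 0)ᵀ.
Then v_2 = N · v_3 = (1, 2, -2, 1)ᵀ.
Then v_1 = N · v_2 = (1, -1, 1, 0)ᵀ.

Sanity check: (A − (-2)·I) v_1 = (0, 0, 0, 0)ᵀ = 0. ✓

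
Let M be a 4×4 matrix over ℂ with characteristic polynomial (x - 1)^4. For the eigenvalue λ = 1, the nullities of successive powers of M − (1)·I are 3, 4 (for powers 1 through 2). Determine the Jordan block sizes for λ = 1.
Block sizes for λ = 1: [2, 1, 1]

From the dimensions of kernels of powers, the number of Jordan blocks of size at least j is d_j − d_{j−1} where d_j = dim ker(N^j) (with d_0 = 0). Computing the differences gives [3, 1].
The number of blocks of size exactly k is (#blocks of size ≥ k) − (#blocks of size ≥ k + 1), so the partition is: 2 block(s) of size 1, 1 block(s) of size 2.
In nonincreasing order the block sizes are [2, 1, 1].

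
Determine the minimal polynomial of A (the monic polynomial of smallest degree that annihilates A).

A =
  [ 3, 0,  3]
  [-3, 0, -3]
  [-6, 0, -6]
x^2 + 3*x

The characteristic polynomial is χ_A(x) = x^2*(x + 3), so the eigenvalues are known. The minimal polynomial is
  m_A(x) = Π_λ (x − λ)^{k_λ}
where k_λ is the size of the *largest* Jordan block for λ (equivalently, the smallest k with (A − λI)^k v = 0 for every generalised eigenvector v of λ).

  λ = -3: largest Jordan block has size 1, contributing (x + 3)
  λ = 0: largest Jordan block has size 1, contributing (x − 0)

So m_A(x) = x*(x + 3) = x^2 + 3*x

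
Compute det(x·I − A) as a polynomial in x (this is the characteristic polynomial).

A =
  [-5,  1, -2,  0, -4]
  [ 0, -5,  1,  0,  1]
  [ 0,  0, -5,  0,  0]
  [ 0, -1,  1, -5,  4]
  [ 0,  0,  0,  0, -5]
x^5 + 25*x^4 + 250*x^3 + 1250*x^2 + 3125*x + 3125

Expanding det(x·I − A) (e.g. by cofactor expansion or by noting that A is similar to its Jordan form J, which has the same characteristic polynomial as A) gives
  χ_A(x) = x^5 + 25*x^4 + 250*x^3 + 1250*x^2 + 3125*x + 3125
which factors as (x + 5)^5. The eigenvalues (with algebraic multiplicities) are λ = -5 with multiplicity 5.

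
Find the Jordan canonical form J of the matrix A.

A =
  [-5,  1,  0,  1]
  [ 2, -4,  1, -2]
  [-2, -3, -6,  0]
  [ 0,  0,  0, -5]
J_3(-5) ⊕ J_1(-5)

The characteristic polynomial is
  det(x·I − A) = x^4 + 20*x^3 + 150*x^2 + 500*x + 625 = (x + 5)^4

Eigenvalues and multiplicities (the geometric multiplicity of λ is n − rank(A − λI), which equals the number of Jordan blocks for λ):
  λ = -5: algebraic multiplicity = 4, geometric multiplicity = 2

Determining the block sizes for each eigenvalue:
  λ = -5: with am = 4 and gm = 2, the partition is not yet determined (e.g. several partitions of 4 into 2 parts exist). Let N = A − (-5)·I. Computing rank(N^1) = 2, rank(N^2) = 1, rank(N^3) = 0; the number of blocks of size ≥ j is rank(N^{j−1}) − rank(N^j), giving [2, 1, 1]. So we have 1 block(s) of size 3, 1 block(s) of size 1 → block sizes [3, 1]

Assembling the blocks gives a Jordan form
J =
  [-5,  1,  0,  0]
  [ 0, -5,  1,  0]
  [ 0,  0, -5,  0]
  [ 0,  0,  0, -5]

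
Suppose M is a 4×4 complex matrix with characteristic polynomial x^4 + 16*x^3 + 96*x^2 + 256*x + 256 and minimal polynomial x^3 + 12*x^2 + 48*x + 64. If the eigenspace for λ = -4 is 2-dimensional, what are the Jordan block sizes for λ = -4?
Block sizes for λ = -4: [3, 1]

Step 1 — from the characteristic polynomial, algebraic multiplicity of λ = -4 is 4. From dim ker(M − (-4)·I) = 2, there are exactly 2 Jordan blocks for λ = -4.
Step 2 — from the minimal polynomial, the factor (x + 4)^3 tells us the largest block for λ = -4 has size 3.
Step 3 — with total size 4, 2 blocks, and largest block 3, the block sizes (in nonincreasing order) are [3, 1].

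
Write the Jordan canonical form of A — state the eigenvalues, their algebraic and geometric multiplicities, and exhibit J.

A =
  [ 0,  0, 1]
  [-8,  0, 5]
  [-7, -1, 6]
J_3(2)

The characteristic polynomial is
  det(x·I − A) = x^3 - 6*x^2 + 12*x - 8 = (x - 2)^3

Eigenvalues and multiplicities (the geometric multiplicity of λ is n − rank(A − λI), which equals the number of Jordan blocks for λ):
  λ = 2: algebraic multiplicity = 3, geometric multiplicity = 1

Determining the block sizes for each eigenvalue:
  λ = 2: one block (gm = 1), so the single block has size am = 3 → block sizes [3]

Assembling the blocks gives a Jordan form
J =
  [2, 1, 0]
  [0, 2, 1]
  [0, 0, 2]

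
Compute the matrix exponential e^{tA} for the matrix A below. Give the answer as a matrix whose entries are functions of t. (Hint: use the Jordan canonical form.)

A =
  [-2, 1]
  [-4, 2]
e^{tA} =
  [1 - 2*t, t]
  [-4*t, 2*t + 1]

Strategy: write A = P · J · P⁻¹ where J is a Jordan canonical form, so e^{tA} = P · e^{tJ} · P⁻¹, and e^{tJ} can be computed block-by-block.

A has Jordan form
J =
  [0, 1]
  [0, 0]
(up to reordering of blocks).

Per-block formulas:
  For a 2×2 Jordan block J_2(0): exp(t · J_2(0)) = e^(0t)·(I + t·N), where N is the 2×2 nilpotent shift.

After assembling e^{tJ} and conjugating by P, we get:

e^{tA} =
  [1 - 2*t, t]
  [-4*t, 2*t + 1]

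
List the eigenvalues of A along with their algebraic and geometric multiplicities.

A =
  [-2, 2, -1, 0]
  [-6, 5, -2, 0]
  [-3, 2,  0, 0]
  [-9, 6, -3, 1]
λ = 1: alg = 4, geom = 3

Step 1 — factor the characteristic polynomial to read off the algebraic multiplicities:
  χ_A(x) = (x - 1)^4

Step 2 — compute geometric multiplicities via the rank-nullity identity g(λ) = n − rank(A − λI):
  rank(A − (1)·I) = 1, so dim ker(A − (1)·I) = n − 1 = 3

Summary:
  λ = 1: algebraic multiplicity = 4, geometric multiplicity = 3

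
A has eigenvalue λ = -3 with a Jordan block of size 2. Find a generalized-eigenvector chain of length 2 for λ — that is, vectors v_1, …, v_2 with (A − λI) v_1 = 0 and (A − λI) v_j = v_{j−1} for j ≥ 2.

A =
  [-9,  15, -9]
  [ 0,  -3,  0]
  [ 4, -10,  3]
A Jordan chain for λ = -3 of length 2:
v_1 = (-6, 0, 4)ᵀ
v_2 = (1, 0, 0)ᵀ

Let N = A − (-3)·I. We want v_2 with N^2 v_2 = 0 but N^1 v_2 ≠ 0; then v_{j-1} := N · v_j for j = 2, …, 2.

Pick v_2 = (1, 0, 0)ᵀ.
Then v_1 = N · v_2 = (-6, 0, 4)ᵀ.

Sanity check: (A − (-3)·I) v_1 = (0, 0, 0)ᵀ = 0. ✓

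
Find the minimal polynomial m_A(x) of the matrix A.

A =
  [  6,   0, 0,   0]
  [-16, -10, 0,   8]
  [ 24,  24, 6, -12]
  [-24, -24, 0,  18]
x^2 - 8*x + 12

The characteristic polynomial is χ_A(x) = (x - 6)^3*(x - 2), so the eigenvalues are known. The minimal polynomial is
  m_A(x) = Π_λ (x − λ)^{k_λ}
where k_λ is the size of the *largest* Jordan block for λ (equivalently, the smallest k with (A − λI)^k v = 0 for every generalised eigenvector v of λ).

  λ = 2: largest Jordan block has size 1, contributing (x − 2)
  λ = 6: largest Jordan block has size 1, contributing (x − 6)

So m_A(x) = (x - 6)*(x - 2) = x^2 - 8*x + 12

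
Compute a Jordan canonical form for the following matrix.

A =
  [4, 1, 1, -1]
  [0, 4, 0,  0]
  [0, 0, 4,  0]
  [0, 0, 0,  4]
J_2(4) ⊕ J_1(4) ⊕ J_1(4)

The characteristic polynomial is
  det(x·I − A) = x^4 - 16*x^3 + 96*x^2 - 256*x + 256 = (x - 4)^4

Eigenvalues and multiplicities (the geometric multiplicity of λ is n − rank(A − λI), which equals the number of Jordan blocks for λ):
  λ = 4: algebraic multiplicity = 4, geometric multiplicity = 3

Determining the block sizes for each eigenvalue:
  λ = 4: 3 blocks summing to 4 forces exactly one block of size 2 and the rest size 1 → block sizes [2, 1, 1]

Assembling the blocks gives a Jordan form
J =
  [4, 1, 0, 0]
  [0, 4, 0, 0]
  [0, 0, 4, 0]
  [0, 0, 0, 4]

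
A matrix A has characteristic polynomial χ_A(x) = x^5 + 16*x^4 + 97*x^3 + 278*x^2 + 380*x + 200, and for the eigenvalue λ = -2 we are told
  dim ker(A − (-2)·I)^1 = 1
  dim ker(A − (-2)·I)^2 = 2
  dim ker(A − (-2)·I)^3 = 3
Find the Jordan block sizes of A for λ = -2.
Block sizes for λ = -2: [3]

From the dimensions of kernels of powers, the number of Jordan blocks of size at least j is d_j − d_{j−1} where d_j = dim ker(N^j) (with d_0 = 0). Computing the differences gives [1, 1, 1].
The number of blocks of size exactly k is (#blocks of size ≥ k) − (#blocks of size ≥ k + 1), so the partition is: 1 block(s) of size 3.
In nonincreasing order the block sizes are [3].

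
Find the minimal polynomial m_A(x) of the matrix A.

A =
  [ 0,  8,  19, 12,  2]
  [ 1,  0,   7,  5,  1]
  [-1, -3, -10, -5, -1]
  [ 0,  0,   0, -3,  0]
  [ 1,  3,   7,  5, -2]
x^3 + 9*x^2 + 27*x + 27

The characteristic polynomial is χ_A(x) = (x + 3)^5, so the eigenvalues are known. The minimal polynomial is
  m_A(x) = Π_λ (x − λ)^{k_λ}
where k_λ is the size of the *largest* Jordan block for λ (equivalently, the smallest k with (A − λI)^k v = 0 for every generalised eigenvector v of λ).

  λ = -3: largest Jordan block has size 3, contributing (x + 3)^3

So m_A(x) = (x + 3)^3 = x^3 + 9*x^2 + 27*x + 27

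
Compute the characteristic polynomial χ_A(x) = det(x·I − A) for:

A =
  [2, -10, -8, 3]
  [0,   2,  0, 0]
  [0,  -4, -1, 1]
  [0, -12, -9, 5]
x^4 - 8*x^3 + 24*x^2 - 32*x + 16

Expanding det(x·I − A) (e.g. by cofactor expansion or by noting that A is similar to its Jordan form J, which has the same characteristic polynomial as A) gives
  χ_A(x) = x^4 - 8*x^3 + 24*x^2 - 32*x + 16
which factors as (x - 2)^4. The eigenvalues (with algebraic multiplicities) are λ = 2 with multiplicity 4.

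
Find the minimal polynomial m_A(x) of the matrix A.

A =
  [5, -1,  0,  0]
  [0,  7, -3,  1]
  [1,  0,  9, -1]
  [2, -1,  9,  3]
x^3 - 18*x^2 + 108*x - 216

The characteristic polynomial is χ_A(x) = (x - 6)^4, so the eigenvalues are known. The minimal polynomial is
  m_A(x) = Π_λ (x − λ)^{k_λ}
where k_λ is the size of the *largest* Jordan block for λ (equivalently, the smallest k with (A − λI)^k v = 0 for every generalised eigenvector v of λ).

  λ = 6: largest Jordan block has size 3, contributing (x − 6)^3

So m_A(x) = (x - 6)^3 = x^3 - 18*x^2 + 108*x - 216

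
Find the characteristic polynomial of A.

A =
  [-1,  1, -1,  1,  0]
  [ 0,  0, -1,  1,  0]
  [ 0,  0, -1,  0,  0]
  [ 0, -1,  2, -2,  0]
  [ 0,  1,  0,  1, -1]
x^5 + 5*x^4 + 10*x^3 + 10*x^2 + 5*x + 1

Expanding det(x·I − A) (e.g. by cofactor expansion or by noting that A is similar to its Jordan form J, which has the same characteristic polynomial as A) gives
  χ_A(x) = x^5 + 5*x^4 + 10*x^3 + 10*x^2 + 5*x + 1
which factors as (x + 1)^5. The eigenvalues (with algebraic multiplicities) are λ = -1 with multiplicity 5.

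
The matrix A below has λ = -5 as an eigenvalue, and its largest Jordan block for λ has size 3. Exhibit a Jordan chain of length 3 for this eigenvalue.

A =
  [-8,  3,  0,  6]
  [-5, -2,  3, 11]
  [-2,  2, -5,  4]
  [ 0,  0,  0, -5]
A Jordan chain for λ = -5 of length 3:
v_1 = (-6, -6, -4, 0)ᵀ
v_2 = (-3, -5, -2, 0)ᵀ
v_3 = (1, 0, 0, 0)ᵀ

Let N = A − (-5)·I. We want v_3 with N^3 v_3 = 0 but N^2 v_3 ≠ 0; then v_{j-1} := N · v_j for j = 3, …, 2.

Pick v_3 = (1, 0, 0, 0)ᵀ.
Then v_2 = N · v_3 = (-3, -5, -2, 0)ᵀ.
Then v_1 = N · v_2 = (-6, -6, -4, 0)ᵀ.

Sanity check: (A − (-5)·I) v_1 = (0, 0, 0, 0)ᵀ = 0. ✓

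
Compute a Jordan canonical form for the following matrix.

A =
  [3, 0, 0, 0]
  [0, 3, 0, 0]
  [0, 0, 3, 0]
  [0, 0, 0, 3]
J_1(3) ⊕ J_1(3) ⊕ J_1(3) ⊕ J_1(3)

The characteristic polynomial is
  det(x·I − A) = x^4 - 12*x^3 + 54*x^2 - 108*x + 81 = (x - 3)^4

Eigenvalues and multiplicities (the geometric multiplicity of λ is n − rank(A − λI), which equals the number of Jordan blocks for λ):
  λ = 3: algebraic multiplicity = 4, geometric multiplicity = 4

Determining the block sizes for each eigenvalue:
  λ = 3: gm = am = 4, so every block has size 1 → block sizes [1, 1, 1, 1]

Assembling the blocks gives a Jordan form
J =
  [3, 0, 0, 0]
  [0, 3, 0, 0]
  [0, 0, 3, 0]
  [0, 0, 0, 3]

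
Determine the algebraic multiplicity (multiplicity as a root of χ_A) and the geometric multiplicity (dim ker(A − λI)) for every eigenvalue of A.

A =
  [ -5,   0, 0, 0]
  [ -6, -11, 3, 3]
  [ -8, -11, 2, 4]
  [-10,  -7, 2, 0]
λ = -5: alg = 2, geom = 2; λ = -2: alg = 2, geom = 1

Step 1 — factor the characteristic polynomial to read off the algebraic multiplicities:
  χ_A(x) = (x + 2)^2*(x + 5)^2

Step 2 — compute geometric multiplicities via the rank-nullity identity g(λ) = n − rank(A − λI):
  rank(A − (-5)·I) = 2, so dim ker(A − (-5)·I) = n − 2 = 2
  rank(A − (-2)·I) = 3, so dim ker(A − (-2)·I) = n − 3 = 1

Summary:
  λ = -5: algebraic multiplicity = 2, geometric multiplicity = 2
  λ = -2: algebraic multiplicity = 2, geometric multiplicity = 1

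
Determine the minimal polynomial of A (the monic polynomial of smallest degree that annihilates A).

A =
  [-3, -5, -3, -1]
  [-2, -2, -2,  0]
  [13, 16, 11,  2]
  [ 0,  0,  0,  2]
x^3 - 6*x^2 + 12*x - 8

The characteristic polynomial is χ_A(x) = (x - 2)^4, so the eigenvalues are known. The minimal polynomial is
  m_A(x) = Π_λ (x − λ)^{k_λ}
where k_λ is the size of the *largest* Jordan block for λ (equivalently, the smallest k with (A − λI)^k v = 0 for every generalised eigenvector v of λ).

  λ = 2: largest Jordan block has size 3, contributing (x − 2)^3

So m_A(x) = (x - 2)^3 = x^3 - 6*x^2 + 12*x - 8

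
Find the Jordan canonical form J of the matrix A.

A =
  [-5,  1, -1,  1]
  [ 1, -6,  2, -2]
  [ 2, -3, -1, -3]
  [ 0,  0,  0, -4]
J_3(-4) ⊕ J_1(-4)

The characteristic polynomial is
  det(x·I − A) = x^4 + 16*x^3 + 96*x^2 + 256*x + 256 = (x + 4)^4

Eigenvalues and multiplicities (the geometric multiplicity of λ is n − rank(A − λI), which equals the number of Jordan blocks for λ):
  λ = -4: algebraic multiplicity = 4, geometric multiplicity = 2

Determining the block sizes for each eigenvalue:
  λ = -4: with am = 4 and gm = 2, the partition is not yet determined (e.g. several partitions of 4 into 2 parts exist). Let N = A − (-4)·I. Computing rank(N^1) = 2, rank(N^2) = 1, rank(N^3) = 0; the number of blocks of size ≥ j is rank(N^{j−1}) − rank(N^j), giving [2, 1, 1]. So we have 1 block(s) of size 3, 1 block(s) of size 1 → block sizes [3, 1]

Assembling the blocks gives a Jordan form
J =
  [-4,  1,  0,  0]
  [ 0, -4,  1,  0]
  [ 0,  0, -4,  0]
  [ 0,  0,  0, -4]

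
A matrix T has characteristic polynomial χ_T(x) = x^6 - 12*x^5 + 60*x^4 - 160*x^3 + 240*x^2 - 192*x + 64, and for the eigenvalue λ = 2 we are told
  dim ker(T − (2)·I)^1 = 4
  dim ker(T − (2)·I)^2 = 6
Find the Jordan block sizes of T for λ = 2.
Block sizes for λ = 2: [2, 2, 1, 1]

From the dimensions of kernels of powers, the number of Jordan blocks of size at least j is d_j − d_{j−1} where d_j = dim ker(N^j) (with d_0 = 0). Computing the differences gives [4, 2].
The number of blocks of size exactly k is (#blocks of size ≥ k) − (#blocks of size ≥ k + 1), so the partition is: 2 block(s) of size 1, 2 block(s) of size 2.
In nonincreasing order the block sizes are [2, 2, 1, 1].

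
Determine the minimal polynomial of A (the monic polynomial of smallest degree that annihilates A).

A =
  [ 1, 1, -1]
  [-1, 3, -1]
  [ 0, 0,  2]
x^2 - 4*x + 4

The characteristic polynomial is χ_A(x) = (x - 2)^3, so the eigenvalues are known. The minimal polynomial is
  m_A(x) = Π_λ (x − λ)^{k_λ}
where k_λ is the size of the *largest* Jordan block for λ (equivalently, the smallest k with (A − λI)^k v = 0 for every generalised eigenvector v of λ).

  λ = 2: largest Jordan block has size 2, contributing (x − 2)^2

So m_A(x) = (x - 2)^2 = x^2 - 4*x + 4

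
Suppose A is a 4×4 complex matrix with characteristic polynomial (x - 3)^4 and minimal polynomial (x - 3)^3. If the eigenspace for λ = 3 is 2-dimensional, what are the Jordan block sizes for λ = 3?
Block sizes for λ = 3: [3, 1]

Step 1 — from the characteristic polynomial, algebraic multiplicity of λ = 3 is 4. From dim ker(A − (3)·I) = 2, there are exactly 2 Jordan blocks for λ = 3.
Step 2 — from the minimal polynomial, the factor (x − 3)^3 tells us the largest block for λ = 3 has size 3.
Step 3 — with total size 4, 2 blocks, and largest block 3, the block sizes (in nonincreasing order) are [3, 1].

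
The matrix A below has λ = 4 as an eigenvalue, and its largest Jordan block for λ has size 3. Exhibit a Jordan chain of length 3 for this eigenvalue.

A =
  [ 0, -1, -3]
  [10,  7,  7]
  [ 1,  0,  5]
A Jordan chain for λ = 4 of length 3:
v_1 = (3, -3, -3)ᵀ
v_2 = (-4, 10, 1)ᵀ
v_3 = (1, 0, 0)ᵀ

Let N = A − (4)·I. We want v_3 with N^3 v_3 = 0 but N^2 v_3 ≠ 0; then v_{j-1} := N · v_j for j = 3, …, 2.

Pick v_3 = (1, 0, 0)ᵀ.
Then v_2 = N · v_3 = (-4, 10, 1)ᵀ.
Then v_1 = N · v_2 = (3, -3, -3)ᵀ.

Sanity check: (A − (4)·I) v_1 = (0, 0, 0)ᵀ = 0. ✓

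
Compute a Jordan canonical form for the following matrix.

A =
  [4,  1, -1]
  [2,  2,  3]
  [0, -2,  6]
J_3(4)

The characteristic polynomial is
  det(x·I − A) = x^3 - 12*x^2 + 48*x - 64 = (x - 4)^3

Eigenvalues and multiplicities (the geometric multiplicity of λ is n − rank(A − λI), which equals the number of Jordan blocks for λ):
  λ = 4: algebraic multiplicity = 3, geometric multiplicity = 1

Determining the block sizes for each eigenvalue:
  λ = 4: one block (gm = 1), so the single block has size am = 3 → block sizes [3]

Assembling the blocks gives a Jordan form
J =
  [4, 1, 0]
  [0, 4, 1]
  [0, 0, 4]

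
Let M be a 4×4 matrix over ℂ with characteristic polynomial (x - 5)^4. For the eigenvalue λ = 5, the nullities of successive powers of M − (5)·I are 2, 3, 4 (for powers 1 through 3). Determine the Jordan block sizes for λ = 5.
Block sizes for λ = 5: [3, 1]

From the dimensions of kernels of powers, the number of Jordan blocks of size at least j is d_j − d_{j−1} where d_j = dim ker(N^j) (with d_0 = 0). Computing the differences gives [2, 1, 1].
The number of blocks of size exactly k is (#blocks of size ≥ k) − (#blocks of size ≥ k + 1), so the partition is: 1 block(s) of size 1, 1 block(s) of size 3.
In nonincreasing order the block sizes are [3, 1].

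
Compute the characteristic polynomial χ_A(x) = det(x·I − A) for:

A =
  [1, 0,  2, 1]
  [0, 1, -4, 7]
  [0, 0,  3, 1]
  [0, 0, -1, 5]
x^4 - 10*x^3 + 33*x^2 - 40*x + 16

Expanding det(x·I − A) (e.g. by cofactor expansion or by noting that A is similar to its Jordan form J, which has the same characteristic polynomial as A) gives
  χ_A(x) = x^4 - 10*x^3 + 33*x^2 - 40*x + 16
which factors as (x - 4)^2*(x - 1)^2. The eigenvalues (with algebraic multiplicities) are λ = 1 with multiplicity 2, λ = 4 with multiplicity 2.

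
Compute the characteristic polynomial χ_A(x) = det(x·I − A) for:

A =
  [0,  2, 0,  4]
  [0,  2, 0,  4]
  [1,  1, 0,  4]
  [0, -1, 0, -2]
x^4

Expanding det(x·I − A) (e.g. by cofactor expansion or by noting that A is similar to its Jordan form J, which has the same characteristic polynomial as A) gives
  χ_A(x) = x^4
which factors as x^4. The eigenvalues (with algebraic multiplicities) are λ = 0 with multiplicity 4.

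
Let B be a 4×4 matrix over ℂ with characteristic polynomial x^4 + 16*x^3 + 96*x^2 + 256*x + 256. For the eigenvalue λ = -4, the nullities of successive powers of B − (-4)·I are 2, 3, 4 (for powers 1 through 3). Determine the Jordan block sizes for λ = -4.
Block sizes for λ = -4: [3, 1]

From the dimensions of kernels of powers, the number of Jordan blocks of size at least j is d_j − d_{j−1} where d_j = dim ker(N^j) (with d_0 = 0). Computing the differences gives [2, 1, 1].
The number of blocks of size exactly k is (#blocks of size ≥ k) − (#blocks of size ≥ k + 1), so the partition is: 1 block(s) of size 1, 1 block(s) of size 3.
In nonincreasing order the block sizes are [3, 1].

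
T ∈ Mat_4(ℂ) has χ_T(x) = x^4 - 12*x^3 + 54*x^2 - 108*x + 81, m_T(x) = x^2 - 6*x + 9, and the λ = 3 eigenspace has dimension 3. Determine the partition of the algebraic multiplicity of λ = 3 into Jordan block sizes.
Block sizes for λ = 3: [2, 1, 1]

Step 1 — from the characteristic polynomial, algebraic multiplicity of λ = 3 is 4. From dim ker(T − (3)·I) = 3, there are exactly 3 Jordan blocks for λ = 3.
Step 2 — from the minimal polynomial, the factor (x − 3)^2 tells us the largest block for λ = 3 has size 2.
Step 3 — with total size 4, 3 blocks, and largest block 2, the block sizes (in nonincreasing order) are [2, 1, 1].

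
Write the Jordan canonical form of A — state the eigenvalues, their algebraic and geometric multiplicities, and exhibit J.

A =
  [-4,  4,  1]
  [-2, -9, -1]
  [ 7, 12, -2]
J_3(-5)

The characteristic polynomial is
  det(x·I − A) = x^3 + 15*x^2 + 75*x + 125 = (x + 5)^3

Eigenvalues and multiplicities (the geometric multiplicity of λ is n − rank(A − λI), which equals the number of Jordan blocks for λ):
  λ = -5: algebraic multiplicity = 3, geometric multiplicity = 1

Determining the block sizes for each eigenvalue:
  λ = -5: one block (gm = 1), so the single block has size am = 3 → block sizes [3]

Assembling the blocks gives a Jordan form
J =
  [-5,  1,  0]
  [ 0, -5,  1]
  [ 0,  0, -5]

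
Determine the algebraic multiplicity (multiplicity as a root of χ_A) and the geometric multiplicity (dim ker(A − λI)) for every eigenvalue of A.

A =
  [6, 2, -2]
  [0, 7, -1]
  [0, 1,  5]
λ = 6: alg = 3, geom = 2

Step 1 — factor the characteristic polynomial to read off the algebraic multiplicities:
  χ_A(x) = (x - 6)^3

Step 2 — compute geometric multiplicities via the rank-nullity identity g(λ) = n − rank(A − λI):
  rank(A − (6)·I) = 1, so dim ker(A − (6)·I) = n − 1 = 2

Summary:
  λ = 6: algebraic multiplicity = 3, geometric multiplicity = 2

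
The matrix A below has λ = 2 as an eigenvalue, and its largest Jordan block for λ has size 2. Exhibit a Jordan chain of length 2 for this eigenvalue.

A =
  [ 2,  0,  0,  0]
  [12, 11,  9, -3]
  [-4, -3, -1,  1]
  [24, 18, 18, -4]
A Jordan chain for λ = 2 of length 2:
v_1 = (0, 12, -4, 24)ᵀ
v_2 = (1, 0, 0, 0)ᵀ

Let N = A − (2)·I. We want v_2 with N^2 v_2 = 0 but N^1 v_2 ≠ 0; then v_{j-1} := N · v_j for j = 2, …, 2.

Pick v_2 = (1, 0, 0, 0)ᵀ.
Then v_1 = N · v_2 = (0, 12, -4, 24)ᵀ.

Sanity check: (A − (2)·I) v_1 = (0, 0, 0, 0)ᵀ = 0. ✓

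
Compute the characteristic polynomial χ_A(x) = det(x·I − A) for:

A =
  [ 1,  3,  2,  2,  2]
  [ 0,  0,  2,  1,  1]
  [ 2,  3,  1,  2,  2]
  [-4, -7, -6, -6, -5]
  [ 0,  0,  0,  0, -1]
x^5 + 5*x^4 + 10*x^3 + 10*x^2 + 5*x + 1

Expanding det(x·I − A) (e.g. by cofactor expansion or by noting that A is similar to its Jordan form J, which has the same characteristic polynomial as A) gives
  χ_A(x) = x^5 + 5*x^4 + 10*x^3 + 10*x^2 + 5*x + 1
which factors as (x + 1)^5. The eigenvalues (with algebraic multiplicities) are λ = -1 with multiplicity 5.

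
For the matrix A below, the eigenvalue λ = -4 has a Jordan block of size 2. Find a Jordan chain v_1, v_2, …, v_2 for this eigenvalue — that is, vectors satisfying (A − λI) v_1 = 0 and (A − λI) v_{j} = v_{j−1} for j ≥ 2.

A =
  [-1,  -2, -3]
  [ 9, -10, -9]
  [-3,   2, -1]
A Jordan chain for λ = -4 of length 2:
v_1 = (3, 9, -3)ᵀ
v_2 = (1, 0, 0)ᵀ

Let N = A − (-4)·I. We want v_2 with N^2 v_2 = 0 but N^1 v_2 ≠ 0; then v_{j-1} := N · v_j for j = 2, …, 2.

Pick v_2 = (1, 0, 0)ᵀ.
Then v_1 = N · v_2 = (3, 9, -3)ᵀ.

Sanity check: (A − (-4)·I) v_1 = (0, 0, 0)ᵀ = 0. ✓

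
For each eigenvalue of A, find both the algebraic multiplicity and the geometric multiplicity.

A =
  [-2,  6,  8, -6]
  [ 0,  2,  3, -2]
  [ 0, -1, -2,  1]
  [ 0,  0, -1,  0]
λ = -2: alg = 1, geom = 1; λ = 0: alg = 3, geom = 1

Step 1 — factor the characteristic polynomial to read off the algebraic multiplicities:
  χ_A(x) = x^3*(x + 2)

Step 2 — compute geometric multiplicities via the rank-nullity identity g(λ) = n − rank(A − λI):
  rank(A − (-2)·I) = 3, so dim ker(A − (-2)·I) = n − 3 = 1
  rank(A − (0)·I) = 3, so dim ker(A − (0)·I) = n − 3 = 1

Summary:
  λ = -2: algebraic multiplicity = 1, geometric multiplicity = 1
  λ = 0: algebraic multiplicity = 3, geometric multiplicity = 1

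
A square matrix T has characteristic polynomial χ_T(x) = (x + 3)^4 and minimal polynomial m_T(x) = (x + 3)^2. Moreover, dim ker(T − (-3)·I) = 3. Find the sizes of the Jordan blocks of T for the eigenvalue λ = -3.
Block sizes for λ = -3: [2, 1, 1]

Step 1 — from the characteristic polynomial, algebraic multiplicity of λ = -3 is 4. From dim ker(T − (-3)·I) = 3, there are exactly 3 Jordan blocks for λ = -3.
Step 2 — from the minimal polynomial, the factor (x + 3)^2 tells us the largest block for λ = -3 has size 2.
Step 3 — with total size 4, 3 blocks, and largest block 2, the block sizes (in nonincreasing order) are [2, 1, 1].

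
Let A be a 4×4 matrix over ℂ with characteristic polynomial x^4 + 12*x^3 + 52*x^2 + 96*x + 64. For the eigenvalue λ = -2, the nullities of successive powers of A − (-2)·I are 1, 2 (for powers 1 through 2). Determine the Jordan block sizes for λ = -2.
Block sizes for λ = -2: [2]

From the dimensions of kernels of powers, the number of Jordan blocks of size at least j is d_j − d_{j−1} where d_j = dim ker(N^j) (with d_0 = 0). Computing the differences gives [1, 1].
The number of blocks of size exactly k is (#blocks of size ≥ k) − (#blocks of size ≥ k + 1), so the partition is: 1 block(s) of size 2.
In nonincreasing order the block sizes are [2].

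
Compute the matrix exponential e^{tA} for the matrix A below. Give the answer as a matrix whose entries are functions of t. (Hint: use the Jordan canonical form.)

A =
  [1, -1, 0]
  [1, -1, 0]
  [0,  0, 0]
e^{tA} =
  [t + 1, -t, 0]
  [t, 1 - t, 0]
  [0, 0, 1]

Strategy: write A = P · J · P⁻¹ where J is a Jordan canonical form, so e^{tA} = P · e^{tJ} · P⁻¹, and e^{tJ} can be computed block-by-block.

A has Jordan form
J =
  [0, 1, 0]
  [0, 0, 0]
  [0, 0, 0]
(up to reordering of blocks).

Per-block formulas:
  For a 1×1 block at λ = 0: exp(t · [0]) = [e^(0t)].
  For a 2×2 Jordan block J_2(0): exp(t · J_2(0)) = e^(0t)·(I + t·N), where N is the 2×2 nilpotent shift.

After assembling e^{tJ} and conjugating by P, we get:

e^{tA} =
  [t + 1, -t, 0]
  [t, 1 - t, 0]
  [0, 0, 1]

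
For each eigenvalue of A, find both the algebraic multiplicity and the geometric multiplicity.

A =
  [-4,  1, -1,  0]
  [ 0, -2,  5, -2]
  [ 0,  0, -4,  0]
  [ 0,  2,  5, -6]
λ = -4: alg = 4, geom = 2

Step 1 — factor the characteristic polynomial to read off the algebraic multiplicities:
  χ_A(x) = (x + 4)^4

Step 2 — compute geometric multiplicities via the rank-nullity identity g(λ) = n − rank(A − λI):
  rank(A − (-4)·I) = 2, so dim ker(A − (-4)·I) = n − 2 = 2

Summary:
  λ = -4: algebraic multiplicity = 4, geometric multiplicity = 2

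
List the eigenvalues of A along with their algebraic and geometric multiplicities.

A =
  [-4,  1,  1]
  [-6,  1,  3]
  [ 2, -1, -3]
λ = -2: alg = 3, geom = 2

Step 1 — factor the characteristic polynomial to read off the algebraic multiplicities:
  χ_A(x) = (x + 2)^3

Step 2 — compute geometric multiplicities via the rank-nullity identity g(λ) = n − rank(A − λI):
  rank(A − (-2)·I) = 1, so dim ker(A − (-2)·I) = n − 1 = 2

Summary:
  λ = -2: algebraic multiplicity = 3, geometric multiplicity = 2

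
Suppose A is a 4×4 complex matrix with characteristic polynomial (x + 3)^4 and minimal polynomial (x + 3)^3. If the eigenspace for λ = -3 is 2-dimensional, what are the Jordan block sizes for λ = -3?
Block sizes for λ = -3: [3, 1]

Step 1 — from the characteristic polynomial, algebraic multiplicity of λ = -3 is 4. From dim ker(A − (-3)·I) = 2, there are exactly 2 Jordan blocks for λ = -3.
Step 2 — from the minimal polynomial, the factor (x + 3)^3 tells us the largest block for λ = -3 has size 3.
Step 3 — with total size 4, 2 blocks, and largest block 3, the block sizes (in nonincreasing order) are [3, 1].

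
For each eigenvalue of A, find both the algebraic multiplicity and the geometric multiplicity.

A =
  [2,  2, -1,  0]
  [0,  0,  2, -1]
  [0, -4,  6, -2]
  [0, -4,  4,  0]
λ = 2: alg = 4, geom = 2

Step 1 — factor the characteristic polynomial to read off the algebraic multiplicities:
  χ_A(x) = (x - 2)^4

Step 2 — compute geometric multiplicities via the rank-nullity identity g(λ) = n − rank(A − λI):
  rank(A − (2)·I) = 2, so dim ker(A − (2)·I) = n − 2 = 2

Summary:
  λ = 2: algebraic multiplicity = 4, geometric multiplicity = 2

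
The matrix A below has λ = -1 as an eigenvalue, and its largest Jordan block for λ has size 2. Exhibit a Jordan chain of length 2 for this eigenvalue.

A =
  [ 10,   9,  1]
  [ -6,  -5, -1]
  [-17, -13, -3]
A Jordan chain for λ = -1 of length 2:
v_1 = (2, -2, -4)ᵀ
v_2 = (1, -1, 0)ᵀ

Let N = A − (-1)·I. We want v_2 with N^2 v_2 = 0 but N^1 v_2 ≠ 0; then v_{j-1} := N · v_j for j = 2, …, 2.

Pick v_2 = (1, -1, 0)ᵀ.
Then v_1 = N · v_2 = (2, -2, -4)ᵀ.

Sanity check: (A − (-1)·I) v_1 = (0, 0, 0)ᵀ = 0. ✓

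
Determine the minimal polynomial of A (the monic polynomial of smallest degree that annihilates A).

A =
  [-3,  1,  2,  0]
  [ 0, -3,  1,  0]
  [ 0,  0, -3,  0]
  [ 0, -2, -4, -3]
x^3 + 9*x^2 + 27*x + 27

The characteristic polynomial is χ_A(x) = (x + 3)^4, so the eigenvalues are known. The minimal polynomial is
  m_A(x) = Π_λ (x − λ)^{k_λ}
where k_λ is the size of the *largest* Jordan block for λ (equivalently, the smallest k with (A − λI)^k v = 0 for every generalised eigenvector v of λ).

  λ = -3: largest Jordan block has size 3, contributing (x + 3)^3

So m_A(x) = (x + 3)^3 = x^3 + 9*x^2 + 27*x + 27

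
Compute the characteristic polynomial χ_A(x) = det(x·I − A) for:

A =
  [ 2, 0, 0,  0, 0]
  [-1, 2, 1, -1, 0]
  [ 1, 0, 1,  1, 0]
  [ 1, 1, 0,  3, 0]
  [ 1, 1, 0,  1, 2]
x^5 - 10*x^4 + 40*x^3 - 80*x^2 + 80*x - 32

Expanding det(x·I − A) (e.g. by cofactor expansion or by noting that A is similar to its Jordan form J, which has the same characteristic polynomial as A) gives
  χ_A(x) = x^5 - 10*x^4 + 40*x^3 - 80*x^2 + 80*x - 32
which factors as (x - 2)^5. The eigenvalues (with algebraic multiplicities) are λ = 2 with multiplicity 5.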